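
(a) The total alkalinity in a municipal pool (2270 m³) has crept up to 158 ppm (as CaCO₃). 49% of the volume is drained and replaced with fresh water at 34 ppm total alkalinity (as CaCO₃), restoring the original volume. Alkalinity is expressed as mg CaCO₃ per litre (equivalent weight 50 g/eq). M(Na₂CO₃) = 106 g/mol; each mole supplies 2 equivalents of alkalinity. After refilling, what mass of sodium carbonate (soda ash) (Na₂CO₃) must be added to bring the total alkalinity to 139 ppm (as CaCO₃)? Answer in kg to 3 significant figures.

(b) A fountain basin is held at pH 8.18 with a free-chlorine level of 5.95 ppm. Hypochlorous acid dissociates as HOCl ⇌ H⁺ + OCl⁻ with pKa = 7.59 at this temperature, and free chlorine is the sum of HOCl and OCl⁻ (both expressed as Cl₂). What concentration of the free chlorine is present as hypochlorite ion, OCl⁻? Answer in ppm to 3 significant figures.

(a) 100 kg; (b) 4.73 ppm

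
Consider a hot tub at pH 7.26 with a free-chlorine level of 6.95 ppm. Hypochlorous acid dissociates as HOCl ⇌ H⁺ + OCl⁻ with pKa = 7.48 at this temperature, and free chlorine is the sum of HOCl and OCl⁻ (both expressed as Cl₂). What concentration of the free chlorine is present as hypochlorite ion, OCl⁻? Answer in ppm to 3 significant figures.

2.61 ppm

[OCl⁻]/[HOCl] = 10^(pH − pKa) = 10^(7.26 − 7.48) = 10^-0.22 = 0.6026.
Fraction as HOCl = 1 / (1 + 0.6026) = 0.624.
OCl⁻ = (1 − 0.624) × 6.95 ppm = 2.613 ppm.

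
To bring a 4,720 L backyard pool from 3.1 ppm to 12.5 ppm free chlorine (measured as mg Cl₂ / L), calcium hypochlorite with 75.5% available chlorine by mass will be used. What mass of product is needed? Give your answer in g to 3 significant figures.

Chlorine deficit: 12.5 − 3.1 = 9.4 ppm = 9.4 mg/L as Cl₂.
Cl₂ equivalent needed: 9.4 mg/L × 4,720 L = 44,370 mg = 44.37 g.
Product at 75.5% available chlorine: 44.37 / 0.755 = 58.77 g.

58.8 g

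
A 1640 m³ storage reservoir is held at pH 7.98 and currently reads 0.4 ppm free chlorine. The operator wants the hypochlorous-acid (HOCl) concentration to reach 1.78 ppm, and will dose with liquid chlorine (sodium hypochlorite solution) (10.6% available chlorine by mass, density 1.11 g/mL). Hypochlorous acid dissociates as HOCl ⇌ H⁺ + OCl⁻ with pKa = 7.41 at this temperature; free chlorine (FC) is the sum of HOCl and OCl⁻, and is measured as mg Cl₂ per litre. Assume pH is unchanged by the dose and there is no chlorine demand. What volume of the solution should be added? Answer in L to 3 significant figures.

111 L

Volume: 1640 m³ = 1,640,000 L.
[OCl⁻]/[HOCl] = 10^(pH − pKa) = 10^(7.98 − 7.41) = 3.715; fraction as HOCl = 1/(1 + 3.715) = 0.2121.
Free chlorine required for 1.78 ppm HOCl: 1.78 / 0.2121 = 8.393 ppm.
FC to add: 8.393 − 0.4 = 7.993 mg/L as Cl₂.
Cl₂ equivalent: 7.993 mg/L × 1,640,000 L = 13,110 g.
Product at 10.6% available Cl: 13,110 / 0.106 = 123,700 g.
Volume: 123,700 g ÷ 1.11 g/mL = 111,400 mL.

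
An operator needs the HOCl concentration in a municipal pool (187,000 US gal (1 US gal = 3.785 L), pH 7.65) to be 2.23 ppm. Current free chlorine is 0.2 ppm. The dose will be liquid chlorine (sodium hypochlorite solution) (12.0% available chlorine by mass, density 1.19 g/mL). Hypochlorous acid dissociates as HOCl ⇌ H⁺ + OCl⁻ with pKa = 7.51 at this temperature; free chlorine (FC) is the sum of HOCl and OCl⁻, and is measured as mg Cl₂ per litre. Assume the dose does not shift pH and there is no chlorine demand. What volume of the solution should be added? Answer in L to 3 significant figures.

Volume: 187,000 US gal × 3.785 L/gal = 707,795 L.
[OCl⁻]/[HOCl] = 10^(pH − pKa) = 10^(7.65 − 7.51) = 1.38; fraction as HOCl = 1/(1 + 1.38) = 0.4201.
Free chlorine required for 2.23 ppm HOCl: 2.23 / 0.4201 = 5.308 ppm.
FC to add: 5.308 − 0.2 = 5.108 mg/L as Cl₂.
Cl₂ equivalent: 5.108 mg/L × 707,795 L = 3616 g.
Product at 12.0% available Cl: 3616 / 0.12 = 30,130 g.
Volume: 30,130 g ÷ 1.19 g/mL = 25,320 mL.

25.3 L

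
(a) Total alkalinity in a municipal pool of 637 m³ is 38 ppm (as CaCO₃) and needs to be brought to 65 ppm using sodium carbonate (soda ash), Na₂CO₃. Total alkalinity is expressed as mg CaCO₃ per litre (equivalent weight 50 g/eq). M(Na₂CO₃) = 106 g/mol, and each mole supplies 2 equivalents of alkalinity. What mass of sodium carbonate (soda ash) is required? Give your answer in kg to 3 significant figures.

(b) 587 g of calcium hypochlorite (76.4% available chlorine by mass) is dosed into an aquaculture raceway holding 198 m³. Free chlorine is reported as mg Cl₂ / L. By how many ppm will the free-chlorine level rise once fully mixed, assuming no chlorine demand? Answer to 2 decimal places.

(a) 18.2 kg; (b) 2.26 ppm

(a) Volume: 637 m³ = 637,000 L.
(a) Alkalinity to add: (65 − 38) = 27 mg/L as CaCO₃ × 637,000 L = 17,200 g as CaCO₃.
(a) Equivalents: 17,200 g ÷ 50 g/eq = 344 eq.
(a) Each mole of Na₂CO₃ supplies 2 eq, so 344 / 2 = 172 mol.
(a) Mass: 172 mol × 106 g/mol = 18,230 g.

(b) Volume: 198 m³ = 198,000 L.
(b) Available chlorine delivered: 587 g × 0.764 = 448.5 g as Cl₂.
(b) Concentration rise: 448.5 g / 198,000 L = 2.265 mg/L = 2.26 ppm.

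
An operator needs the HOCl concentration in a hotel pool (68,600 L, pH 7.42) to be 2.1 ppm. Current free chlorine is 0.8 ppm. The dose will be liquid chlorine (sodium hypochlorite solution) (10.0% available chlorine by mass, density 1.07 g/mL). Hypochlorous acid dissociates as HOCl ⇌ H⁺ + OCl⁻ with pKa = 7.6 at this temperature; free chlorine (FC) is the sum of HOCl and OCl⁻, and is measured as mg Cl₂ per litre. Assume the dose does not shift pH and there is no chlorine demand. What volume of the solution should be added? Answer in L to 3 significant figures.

1.72 L

[OCl⁻]/[HOCl] = 10^(pH − pKa) = 10^(7.42 − 7.6) = 0.6607; fraction as HOCl = 1/(1 + 0.6607) = 0.6022.
Free chlorine required for 2.1 ppm HOCl: 2.1 / 0.6022 = 3.487 ppm.
FC to add: 3.487 − 0.8 = 2.687 mg/L as Cl₂.
Cl₂ equivalent: 2.687 mg/L × 68,600 L = 184.4 g.
Product at 10.0% available Cl: 184.4 / 0.1 = 1844 g.
Volume: 1844 g ÷ 1.07 g/mL = 1723 mL.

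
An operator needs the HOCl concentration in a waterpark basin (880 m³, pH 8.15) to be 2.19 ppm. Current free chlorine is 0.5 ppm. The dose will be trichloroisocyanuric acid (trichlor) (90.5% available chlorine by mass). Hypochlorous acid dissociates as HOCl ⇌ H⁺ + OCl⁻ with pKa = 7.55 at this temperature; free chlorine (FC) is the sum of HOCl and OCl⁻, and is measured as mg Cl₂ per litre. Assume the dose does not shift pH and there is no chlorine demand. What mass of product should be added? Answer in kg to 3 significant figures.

Volume: 880 m³ = 880,000 L.
[OCl⁻]/[HOCl] = 10^(pH − pKa) = 10^(8.15 − 7.55) = 3.981; fraction as HOCl = 1/(1 + 3.981) = 0.2008.
Free chlorine required for 2.19 ppm HOCl: 2.19 / 0.2008 = 10.91 ppm.
FC to add: 10.91 − 0.5 = 10.41 mg/L as Cl₂.
Cl₂ equivalent: 10.41 mg/L × 880,000 L = 9160 g.
Product at 90.5% available Cl: 9160 / 0.905 = 10,120 g.

10.1 kg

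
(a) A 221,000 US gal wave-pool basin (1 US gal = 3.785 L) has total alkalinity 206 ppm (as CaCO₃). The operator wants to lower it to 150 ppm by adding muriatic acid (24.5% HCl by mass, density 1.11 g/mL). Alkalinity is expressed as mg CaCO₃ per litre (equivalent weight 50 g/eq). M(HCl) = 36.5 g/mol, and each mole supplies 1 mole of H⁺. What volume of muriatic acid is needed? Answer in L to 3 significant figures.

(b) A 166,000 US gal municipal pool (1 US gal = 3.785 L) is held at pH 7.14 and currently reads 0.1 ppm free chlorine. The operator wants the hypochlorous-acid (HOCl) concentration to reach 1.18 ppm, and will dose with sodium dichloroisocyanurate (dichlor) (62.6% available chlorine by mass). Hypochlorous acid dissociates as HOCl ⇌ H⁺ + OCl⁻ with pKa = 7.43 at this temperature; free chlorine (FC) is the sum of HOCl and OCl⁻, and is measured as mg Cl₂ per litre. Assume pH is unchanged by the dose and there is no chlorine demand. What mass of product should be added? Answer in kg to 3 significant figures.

(a) Volume: 221,000 US gal × 3.785 L/gal = 836,485 L.
(a) Alkalinity to neutralize: (206 − 150) = 56 mg/L as CaCO₃ × 836,485 L = 46,840 g as CaCO₃.
(a) Equivalents of H⁺ required: 46,840 ÷ 50 g/eq = 936.9 eq = 936.9 mol HCl.
(a) Mass of HCl: 936.9 × 36.5 = 34,200 g.
(a) Mass of 24.5% solution: 34,200 / 0.245 = 139,600 g.
(a) Volume: 139,600 g ÷ 1.11 g/mL = 125,700 mL.

(b) Volume: 166,000 US gal × 3.785 L/gal = 628,310 L.
(b) [OCl⁻]/[HOCl] = 10^(pH − pKa) = 10^(7.14 − 7.43) = 0.5129; fraction as HOCl = 1/(1 + 0.5129) = 0.661.
(b) Free chlorine required for 1.18 ppm HOCl: 1.18 / 0.661 = 1.785 ppm.
(b) FC to add: 1.785 − 0.1 = 1.685 mg/L as Cl₂.
(b) Cl₂ equivalent: 1.685 mg/L × 628,310 L = 1059 g.
(b) Product at 62.6% available Cl: 1059 / 0.626 = 1691 g.

(a) 126 L; (b) 1.69 kg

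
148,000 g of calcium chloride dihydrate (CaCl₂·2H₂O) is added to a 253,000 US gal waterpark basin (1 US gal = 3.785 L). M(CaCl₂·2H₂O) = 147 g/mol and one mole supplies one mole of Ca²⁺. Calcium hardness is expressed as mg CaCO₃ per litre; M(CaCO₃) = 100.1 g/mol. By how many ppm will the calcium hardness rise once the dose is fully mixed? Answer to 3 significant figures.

105 ppm

Volume: 253,000 US gal × 3.785 L/gal = 957,605 L.
Moles of Ca²⁺: 148,000 g ÷ 147 g/mol = 1007 mol.
As CaCO₃: 1007 mol × 100.1 g/mol = 100,800 g.
Rise: 100,800 g / 957,605 L × 1000 = 105.2 mg/L.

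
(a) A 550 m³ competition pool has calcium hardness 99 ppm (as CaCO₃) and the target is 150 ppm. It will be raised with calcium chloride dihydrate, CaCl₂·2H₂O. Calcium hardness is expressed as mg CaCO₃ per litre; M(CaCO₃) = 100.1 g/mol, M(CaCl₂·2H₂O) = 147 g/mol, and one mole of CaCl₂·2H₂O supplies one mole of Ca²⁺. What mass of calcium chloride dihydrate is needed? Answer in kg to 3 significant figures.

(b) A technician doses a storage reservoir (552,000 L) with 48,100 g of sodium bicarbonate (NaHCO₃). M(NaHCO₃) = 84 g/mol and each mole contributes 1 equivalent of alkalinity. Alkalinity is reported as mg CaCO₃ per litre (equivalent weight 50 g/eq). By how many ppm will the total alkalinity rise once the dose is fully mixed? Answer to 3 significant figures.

(a) 41.2 kg; (b) 51.9 ppm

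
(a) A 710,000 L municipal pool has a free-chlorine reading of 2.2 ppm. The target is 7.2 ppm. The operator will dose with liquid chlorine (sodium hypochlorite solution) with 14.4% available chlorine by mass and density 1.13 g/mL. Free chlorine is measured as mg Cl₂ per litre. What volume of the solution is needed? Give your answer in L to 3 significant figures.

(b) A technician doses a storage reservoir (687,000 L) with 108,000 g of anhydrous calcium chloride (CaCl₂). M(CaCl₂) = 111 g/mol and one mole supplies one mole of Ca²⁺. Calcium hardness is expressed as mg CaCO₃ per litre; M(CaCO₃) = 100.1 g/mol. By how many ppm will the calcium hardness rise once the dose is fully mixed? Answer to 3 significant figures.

(a) 21.8 L; (b) 142 ppm

(a) Chlorine deficit: 7.2 − 2.2 = 5 ppm = 5 mg/L as Cl₂.
(a) Cl₂ equivalent needed: 5 mg/L × 710,000 L = 3,550,000 mg = 3550 g.
(a) Product at 14.4% available chlorine: 3550 / 0.144 = 24,650 g.
(a) Volume at density 1.13 g/mL: 24,650 g ÷ 1.13 g/mL = 21,820 mL.

(b) Moles of Ca²⁺: 108,000 g ÷ 111 g/mol = 973 mol.
(b) As CaCO₃: 973 mol × 100.1 g/mol = 97,390 g.
(b) Rise: 97,390 g / 687,000 L × 1000 = 141.8 mg/L.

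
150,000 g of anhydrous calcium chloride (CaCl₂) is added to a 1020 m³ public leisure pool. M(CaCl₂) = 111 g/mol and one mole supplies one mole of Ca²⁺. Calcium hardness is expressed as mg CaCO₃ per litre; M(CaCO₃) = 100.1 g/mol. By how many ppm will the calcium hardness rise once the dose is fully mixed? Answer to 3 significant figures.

133 ppm

Volume: 1020 m³ = 1,020,000 L.
Moles of Ca²⁺: 150,000 g ÷ 111 g/mol = 1351 mol.
As CaCO₃: 1351 mol × 100.1 g/mol = 135,300 g.
Rise: 135,300 g / 1,020,000 L × 1000 = 132.6 mg/L.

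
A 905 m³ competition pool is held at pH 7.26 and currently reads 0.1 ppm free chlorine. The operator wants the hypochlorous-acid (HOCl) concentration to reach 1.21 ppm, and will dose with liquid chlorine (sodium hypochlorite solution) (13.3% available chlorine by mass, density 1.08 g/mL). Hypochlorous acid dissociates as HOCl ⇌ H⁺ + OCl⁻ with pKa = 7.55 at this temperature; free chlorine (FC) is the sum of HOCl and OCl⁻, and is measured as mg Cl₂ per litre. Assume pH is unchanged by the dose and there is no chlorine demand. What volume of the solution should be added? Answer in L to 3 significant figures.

10.9 L

Volume: 905 m³ = 905,000 L.
[OCl⁻]/[HOCl] = 10^(pH − pKa) = 10^(7.26 − 7.55) = 0.5129; fraction as HOCl = 1/(1 + 0.5129) = 0.661.
Free chlorine required for 1.21 ppm HOCl: 1.21 / 0.661 = 1.831 ppm.
FC to add: 1.831 − 0.1 = 1.731 mg/L as Cl₂.
Cl₂ equivalent: 1.731 mg/L × 905,000 L = 1566 g.
Product at 13.3% available Cl: 1566 / 0.133 = 11,780 g.
Volume: 11,780 g ÷ 1.08 g/mL = 10,900 mL.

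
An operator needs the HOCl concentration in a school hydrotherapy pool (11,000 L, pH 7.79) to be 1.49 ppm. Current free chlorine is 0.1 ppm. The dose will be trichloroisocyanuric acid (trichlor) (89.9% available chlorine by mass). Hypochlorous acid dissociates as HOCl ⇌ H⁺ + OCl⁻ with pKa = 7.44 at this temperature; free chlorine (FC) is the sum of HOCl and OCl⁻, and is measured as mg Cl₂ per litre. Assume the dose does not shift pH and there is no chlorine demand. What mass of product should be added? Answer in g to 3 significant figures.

[OCl⁻]/[HOCl] = 10^(pH − pKa) = 10^(7.79 − 7.44) = 2.239; fraction as HOCl = 1/(1 + 2.239) = 0.3088.
Free chlorine required for 1.49 ppm HOCl: 1.49 / 0.3088 = 4.826 ppm.
FC to add: 4.826 − 0.1 = 4.726 mg/L as Cl₂.
Cl₂ equivalent: 4.726 mg/L × 11,000 L = 51.98 g.
Product at 89.9% available Cl: 51.98 / 0.899 = 57.82 g.

57.8 g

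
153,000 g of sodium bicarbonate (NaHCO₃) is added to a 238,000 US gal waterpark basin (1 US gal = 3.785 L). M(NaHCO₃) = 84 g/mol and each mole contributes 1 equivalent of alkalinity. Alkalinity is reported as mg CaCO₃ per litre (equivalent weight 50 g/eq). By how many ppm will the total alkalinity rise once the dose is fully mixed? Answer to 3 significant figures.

Volume: 238,000 US gal × 3.785 L/gal = 900,830 L.
Moles of NaHCO₃: 153,000 g ÷ 84 g/mol = 1821 mol → 1821 eq of alkalinity.
As CaCO₃: 1821 eq × 50 g/eq = 91,070 g.
Rise: 91,070 g / 900,830 L × 1000 = 101.1 mg/L.

101 ppm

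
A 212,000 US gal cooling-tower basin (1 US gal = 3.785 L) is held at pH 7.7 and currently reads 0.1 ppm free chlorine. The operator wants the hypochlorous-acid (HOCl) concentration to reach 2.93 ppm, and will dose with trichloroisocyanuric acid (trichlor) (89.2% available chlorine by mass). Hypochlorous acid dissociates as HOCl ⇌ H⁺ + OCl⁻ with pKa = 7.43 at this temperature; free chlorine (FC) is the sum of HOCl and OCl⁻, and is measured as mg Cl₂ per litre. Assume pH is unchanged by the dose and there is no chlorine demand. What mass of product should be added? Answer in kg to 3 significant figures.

Volume: 212,000 US gal × 3.785 L/gal = 802,420 L.
[OCl⁻]/[HOCl] = 10^(pH − pKa) = 10^(7.7 − 7.43) = 1.862; fraction as HOCl = 1/(1 + 1.862) = 0.3494.
Free chlorine required for 2.93 ppm HOCl: 2.93 / 0.3494 = 8.386 ppm.
FC to add: 8.386 − 0.1 = 8.286 mg/L as Cl₂.
Cl₂ equivalent: 8.286 mg/L × 802,420 L = 6649 g.
Product at 89.2% available Cl: 6649 / 0.892 = 7454 g.

7.45 kg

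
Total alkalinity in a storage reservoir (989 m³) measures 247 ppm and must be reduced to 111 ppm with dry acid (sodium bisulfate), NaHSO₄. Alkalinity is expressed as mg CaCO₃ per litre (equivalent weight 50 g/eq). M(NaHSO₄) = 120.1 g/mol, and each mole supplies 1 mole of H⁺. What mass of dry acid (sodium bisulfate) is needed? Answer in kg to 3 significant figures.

323 kg

Volume: 989 m³ = 989,000 L.
Alkalinity to neutralize: (247 − 111) = 136 mg/L as CaCO₃ × 989,000 L = 134,500 g as CaCO₃.
Equivalents of H⁺ required: 134,500 ÷ 50 g/eq = 2690 eq = 2690 mol NaHSO₄.
Mass of NaHSO₄: 2690 × 120.1 = 323,100 g.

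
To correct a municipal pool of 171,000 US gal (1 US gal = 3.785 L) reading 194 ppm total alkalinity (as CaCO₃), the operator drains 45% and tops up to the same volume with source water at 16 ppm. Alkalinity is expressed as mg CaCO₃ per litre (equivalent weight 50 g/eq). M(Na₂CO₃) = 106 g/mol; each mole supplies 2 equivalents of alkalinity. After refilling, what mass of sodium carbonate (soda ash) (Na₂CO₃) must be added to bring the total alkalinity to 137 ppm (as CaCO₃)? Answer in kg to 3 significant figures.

15.8 kg

Volume: 171,000 US gal × 3.785 L/gal = 647,235 L.
After draining 45% and refilling: 194 × 0.55 + 16 × 0.45 = 113.9 ppm.
Deficit to target: 137 − 113.9 = 23.1 mg/L.
As CaCO₃: 23.1 mg/L × 647,235 L = 14,950 g; ÷ 50 g/eq ÷ 2 = 149.5 mol Na₂CO₃.
Mass: 149.5 × 106 = 15,850 g.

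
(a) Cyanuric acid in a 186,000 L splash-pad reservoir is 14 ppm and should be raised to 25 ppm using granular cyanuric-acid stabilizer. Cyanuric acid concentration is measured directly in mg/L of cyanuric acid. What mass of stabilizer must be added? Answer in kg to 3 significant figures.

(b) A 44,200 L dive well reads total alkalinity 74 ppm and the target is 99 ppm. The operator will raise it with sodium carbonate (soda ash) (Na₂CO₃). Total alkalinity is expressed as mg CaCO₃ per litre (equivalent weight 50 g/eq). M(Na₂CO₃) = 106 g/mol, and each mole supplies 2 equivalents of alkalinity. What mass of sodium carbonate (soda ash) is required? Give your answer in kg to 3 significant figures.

(a) 2.05 kg; (b) 1.17 kg

(a) CYA to add: (25 − 14) = 11 mg/L × 186,000 L = 2046 g cyanuric acid.

(b) Alkalinity to add: (99 − 74) = 25 mg/L as CaCO₃ × 44,200 L = 1105 g as CaCO₃.
(b) Equivalents: 1105 g ÷ 50 g/eq = 22.1 eq.
(b) Each mole of Na₂CO₃ supplies 2 eq, so 22.1 / 2 = 11.05 mol.
(b) Mass: 11.05 mol × 106 g/mol = 1171 g.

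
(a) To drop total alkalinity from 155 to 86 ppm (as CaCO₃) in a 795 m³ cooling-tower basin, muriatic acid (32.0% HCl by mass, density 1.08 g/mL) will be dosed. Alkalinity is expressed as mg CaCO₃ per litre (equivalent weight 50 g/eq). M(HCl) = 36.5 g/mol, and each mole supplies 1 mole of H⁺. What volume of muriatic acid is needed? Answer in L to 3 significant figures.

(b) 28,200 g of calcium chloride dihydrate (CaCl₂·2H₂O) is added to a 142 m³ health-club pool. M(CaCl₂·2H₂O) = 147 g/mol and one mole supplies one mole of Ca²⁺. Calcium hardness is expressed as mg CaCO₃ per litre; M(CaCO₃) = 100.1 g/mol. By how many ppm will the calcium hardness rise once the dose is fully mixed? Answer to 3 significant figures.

(a) Volume: 795 m³ = 795,000 L.
(a) Alkalinity to neutralize: (155 − 86) = 69 mg/L as CaCO₃ × 795,000 L = 54,860 g as CaCO₃.
(a) Equivalents of H⁺ required: 54,860 ÷ 50 g/eq = 1097 eq = 1097 mol HCl.
(a) Mass of HCl: 1097 × 36.5 = 40,040 g.
(a) Mass of 32.0% solution: 40,040 / 0.32 = 125,100 g.
(a) Volume: 125,100 g ÷ 1.08 g/mL = 115,900 mL.

(b) Volume: 142 m³ = 142,000 L.
(b) Moles of Ca²⁺: 28,200 g ÷ 147 g/mol = 191.8 mol.
(b) As CaCO₃: 191.8 mol × 100.1 g/mol = 19,200 g.
(b) Rise: 19,200 g / 142,000 L × 1000 = 135.2 mg/L.

(a) 116 L; (b) 135 ppm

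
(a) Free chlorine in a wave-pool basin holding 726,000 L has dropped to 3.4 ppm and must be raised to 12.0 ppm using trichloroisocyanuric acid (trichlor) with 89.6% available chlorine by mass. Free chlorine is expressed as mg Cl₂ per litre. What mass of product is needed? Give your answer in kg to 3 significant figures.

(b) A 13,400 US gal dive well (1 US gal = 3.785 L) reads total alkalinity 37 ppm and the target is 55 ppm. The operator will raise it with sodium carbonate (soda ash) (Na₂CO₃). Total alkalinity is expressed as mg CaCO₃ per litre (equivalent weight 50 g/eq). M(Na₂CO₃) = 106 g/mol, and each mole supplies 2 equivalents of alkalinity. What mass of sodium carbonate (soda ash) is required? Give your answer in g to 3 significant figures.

(a) 6.97 kg; (b) 968 g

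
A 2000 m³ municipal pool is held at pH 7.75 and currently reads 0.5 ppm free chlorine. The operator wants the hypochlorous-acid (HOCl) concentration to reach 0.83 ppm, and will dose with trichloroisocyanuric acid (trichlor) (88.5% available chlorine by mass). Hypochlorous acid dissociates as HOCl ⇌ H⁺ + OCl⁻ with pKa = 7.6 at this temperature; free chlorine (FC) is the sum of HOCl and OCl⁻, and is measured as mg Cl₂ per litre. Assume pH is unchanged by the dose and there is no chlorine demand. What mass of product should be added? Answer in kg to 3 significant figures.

3.40 kg

Volume: 2000 m³ = 2,000,000 L.
[OCl⁻]/[HOCl] = 10^(pH − pKa) = 10^(7.75 − 7.6) = 1.413; fraction as HOCl = 1/(1 + 1.413) = 0.4145.
Free chlorine required for 0.83 ppm HOCl: 0.83 / 0.4145 = 2.002 ppm.
FC to add: 2.002 − 0.5 = 1.502 mg/L as Cl₂.
Cl₂ equivalent: 1.502 mg/L × 2,000,000 L = 3005 g.
Product at 88.5% available Cl: 3005 / 0.885 = 3395 g.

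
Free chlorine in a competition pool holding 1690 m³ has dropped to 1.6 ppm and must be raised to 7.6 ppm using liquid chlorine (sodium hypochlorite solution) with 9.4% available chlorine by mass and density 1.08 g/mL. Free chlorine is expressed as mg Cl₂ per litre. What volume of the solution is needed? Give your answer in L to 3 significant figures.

Volume: 1690 m³ = 1,690,000 L.
Chlorine deficit: 7.6 − 1.6 = 6 ppm = 6 mg/L as Cl₂.
Cl₂ equivalent needed: 6 mg/L × 1,690,000 L = 10,140,000 mg = 10,140 g.
Product at 9.4% available chlorine: 10,140 / 0.094 = 107,900 g.
Volume at density 1.08 g/mL: 107,900 g ÷ 1.08 g/mL = 99,880 mL.

99.9 L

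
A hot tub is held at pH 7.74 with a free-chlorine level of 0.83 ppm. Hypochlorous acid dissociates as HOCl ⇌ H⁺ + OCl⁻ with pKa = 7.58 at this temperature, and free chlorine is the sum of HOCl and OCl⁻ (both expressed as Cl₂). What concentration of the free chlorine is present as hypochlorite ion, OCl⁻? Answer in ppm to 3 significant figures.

[OCl⁻]/[HOCl] = 10^(pH − pKa) = 10^(7.74 − 7.58) = 10^0.16 = 1.445.
Fraction as HOCl = 1 / (1 + 1.445) = 0.4089.
OCl⁻ = (1 − 0.4089) × 0.83 ppm = 0.4906 ppm.

0.491 ppm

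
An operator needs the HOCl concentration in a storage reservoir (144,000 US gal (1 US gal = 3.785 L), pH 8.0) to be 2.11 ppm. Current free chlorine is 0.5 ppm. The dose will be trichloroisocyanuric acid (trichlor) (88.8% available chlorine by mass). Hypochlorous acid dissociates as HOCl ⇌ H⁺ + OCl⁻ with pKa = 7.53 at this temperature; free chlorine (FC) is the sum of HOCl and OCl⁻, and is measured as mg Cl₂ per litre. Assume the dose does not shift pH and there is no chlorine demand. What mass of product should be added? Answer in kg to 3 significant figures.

Volume: 144,000 US gal × 3.785 L/gal = 545,040 L.
[OCl⁻]/[HOCl] = 10^(pH − pKa) = 10^(8.0 − 7.53) = 2.951; fraction as HOCl = 1/(1 + 2.951) = 0.2531.
Free chlorine required for 2.11 ppm HOCl: 2.11 / 0.2531 = 8.337 ppm.
FC to add: 8.337 − 0.5 = 7.837 mg/L as Cl₂.
Cl₂ equivalent: 7.837 mg/L × 545,040 L = 4272 g.
Product at 88.8% available Cl: 4272 / 0.888 = 4810 g.

4.81 kg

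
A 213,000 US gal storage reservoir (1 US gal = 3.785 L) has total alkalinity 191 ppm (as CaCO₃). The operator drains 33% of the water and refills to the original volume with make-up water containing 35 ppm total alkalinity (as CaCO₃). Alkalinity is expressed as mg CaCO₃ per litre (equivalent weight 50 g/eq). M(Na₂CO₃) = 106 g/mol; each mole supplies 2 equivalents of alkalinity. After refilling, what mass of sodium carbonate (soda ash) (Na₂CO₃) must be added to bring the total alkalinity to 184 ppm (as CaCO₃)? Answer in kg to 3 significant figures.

Volume: 213,000 US gal × 3.785 L/gal = 806,205 L.
After draining 33% and refilling: 191 × 0.67 + 35 × 0.33 = 139.52 ppm.
Deficit to target: 184 − 139.52 = 44.48 mg/L.
As CaCO₃: 44.48 mg/L × 806,205 L = 35,860 g; ÷ 50 g/eq ÷ 2 = 358.6 mol Na₂CO₃.
Mass: 358.6 × 106 = 38,010 g.

38.0 kg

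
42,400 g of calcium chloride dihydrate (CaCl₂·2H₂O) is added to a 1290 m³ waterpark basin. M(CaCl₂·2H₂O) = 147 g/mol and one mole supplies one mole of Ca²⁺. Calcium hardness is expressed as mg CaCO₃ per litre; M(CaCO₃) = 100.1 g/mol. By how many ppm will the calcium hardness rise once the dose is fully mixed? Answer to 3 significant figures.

22.4 ppm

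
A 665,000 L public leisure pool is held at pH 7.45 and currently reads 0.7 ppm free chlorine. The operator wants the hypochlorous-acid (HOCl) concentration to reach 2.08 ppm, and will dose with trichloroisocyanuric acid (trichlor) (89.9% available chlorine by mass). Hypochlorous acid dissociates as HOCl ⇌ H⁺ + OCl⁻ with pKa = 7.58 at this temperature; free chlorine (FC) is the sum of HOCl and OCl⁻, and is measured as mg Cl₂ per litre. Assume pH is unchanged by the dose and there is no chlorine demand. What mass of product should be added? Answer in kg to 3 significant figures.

2.16 kg

[OCl⁻]/[HOCl] = 10^(pH − pKa) = 10^(7.45 − 7.58) = 0.7413; fraction as HOCl = 1/(1 + 0.7413) = 0.5743.
Free chlorine required for 2.08 ppm HOCl: 2.08 / 0.5743 = 3.622 ppm.
FC to add: 3.622 − 0.7 = 2.922 mg/L as Cl₂.
Cl₂ equivalent: 2.922 mg/L × 665,000 L = 1943 g.
Product at 89.9% available Cl: 1943 / 0.899 = 2161 g.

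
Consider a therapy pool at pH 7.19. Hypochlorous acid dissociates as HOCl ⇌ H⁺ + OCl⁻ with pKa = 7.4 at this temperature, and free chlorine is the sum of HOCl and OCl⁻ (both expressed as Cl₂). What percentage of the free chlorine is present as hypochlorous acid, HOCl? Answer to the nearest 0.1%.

[OCl⁻]/[HOCl] = 10^(pH − pKa) = 10^(7.19 − 7.4) = 10^-0.21 = 0.6166.
Fraction as HOCl = 1 / (1 + 0.6166) = 0.6186.

61.9%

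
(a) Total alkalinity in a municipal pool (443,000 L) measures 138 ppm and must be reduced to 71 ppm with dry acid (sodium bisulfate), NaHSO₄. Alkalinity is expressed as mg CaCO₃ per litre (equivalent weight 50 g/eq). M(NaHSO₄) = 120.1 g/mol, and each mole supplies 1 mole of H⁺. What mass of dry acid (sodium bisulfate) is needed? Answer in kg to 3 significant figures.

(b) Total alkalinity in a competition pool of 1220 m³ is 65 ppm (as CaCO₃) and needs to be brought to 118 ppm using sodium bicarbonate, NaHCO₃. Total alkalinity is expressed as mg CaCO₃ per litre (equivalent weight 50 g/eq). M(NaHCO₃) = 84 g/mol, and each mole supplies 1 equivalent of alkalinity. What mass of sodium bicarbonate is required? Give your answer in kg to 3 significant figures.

(a) 71.3 kg; (b) 109 kg

(a) Alkalinity to neutralize: (138 − 71) = 67 mg/L as CaCO₃ × 443,000 L = 29,680 g as CaCO₃.
(a) Equivalents of H⁺ required: 29,680 ÷ 50 g/eq = 593.6 eq = 593.6 mol NaHSO₄.
(a) Mass of NaHSO₄: 593.6 × 120.1 = 71,290 g.

(b) Volume: 1220 m³ = 1,220,000 L.
(b) Alkalinity to add: (118 − 65) = 53 mg/L as CaCO₃ × 1,220,000 L = 64,660 g as CaCO₃.
(b) Equivalents: 64,660 g ÷ 50 g/eq = 1293 eq.
(b) NaHCO₃ supplies 1 eq per mole → 1293 mol.
(b) Mass: 1293 mol × 84 g/mol = 108,600 g.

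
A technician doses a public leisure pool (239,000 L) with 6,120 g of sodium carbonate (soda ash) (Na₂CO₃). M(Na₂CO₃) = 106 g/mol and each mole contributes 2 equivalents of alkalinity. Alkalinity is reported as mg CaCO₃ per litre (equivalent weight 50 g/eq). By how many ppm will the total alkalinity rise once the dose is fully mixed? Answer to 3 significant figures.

Moles of Na₂CO₃: 6,120 g ÷ 106 g/mol = 57.74 mol → 115.5 eq of alkalinity.
As CaCO₃: 115.5 eq × 50 g/eq = 5774 g.
Rise: 5774 g / 239,000 L × 1000 = 24.16 mg/L.

24.2 ppm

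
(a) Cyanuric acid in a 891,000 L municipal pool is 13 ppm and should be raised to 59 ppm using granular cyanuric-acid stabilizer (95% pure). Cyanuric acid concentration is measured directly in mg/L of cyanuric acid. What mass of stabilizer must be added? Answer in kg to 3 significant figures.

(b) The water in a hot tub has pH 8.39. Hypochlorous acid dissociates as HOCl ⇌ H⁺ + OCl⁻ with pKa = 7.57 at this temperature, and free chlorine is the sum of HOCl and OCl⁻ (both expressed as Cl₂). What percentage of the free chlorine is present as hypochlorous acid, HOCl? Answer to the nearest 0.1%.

(a) 43.1 kg; (b) 13.1%

(a) CYA to add: (59 − 13) = 46 mg/L × 891,000 L = 40,990 g cyanuric acid.
(a) At 95% purity: 40,990 / 0.95 = 43,140 g product.

(b) [OCl⁻]/[HOCl] = 10^(pH − pKa) = 10^(8.39 − 7.57) = 10^0.82 = 6.607.
(b) Fraction as HOCl = 1 / (1 + 6.607) = 0.1315.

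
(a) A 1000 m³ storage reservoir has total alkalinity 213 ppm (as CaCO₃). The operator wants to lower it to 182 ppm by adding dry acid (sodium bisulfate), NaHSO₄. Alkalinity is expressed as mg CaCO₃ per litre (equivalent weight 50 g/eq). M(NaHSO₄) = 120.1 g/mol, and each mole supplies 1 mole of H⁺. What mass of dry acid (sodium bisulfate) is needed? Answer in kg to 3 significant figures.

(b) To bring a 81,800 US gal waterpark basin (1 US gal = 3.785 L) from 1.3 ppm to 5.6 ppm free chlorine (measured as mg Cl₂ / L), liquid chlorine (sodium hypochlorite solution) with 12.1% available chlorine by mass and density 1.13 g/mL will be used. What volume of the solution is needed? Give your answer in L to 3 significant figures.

(a) Volume: 1000 m³ = 1,000,000 L.
(a) Alkalinity to neutralize: (213 − 182) = 31 mg/L as CaCO₃ × 1,000,000 L = 31,000 g as CaCO₃.
(a) Equivalents of H⁺ required: 31,000 ÷ 50 g/eq = 620 eq = 620 mol NaHSO₄.
(a) Mass of NaHSO₄: 620 × 120.1 = 74,460 g.

(b) Volume: 81,800 US gal × 3.785 L/gal = 309,613 L.
(b) Chlorine deficit: 5.6 − 1.3 = 4.3 ppm = 4.3 mg/L as Cl₂.
(b) Cl₂ equivalent needed: 4.3 mg/L × 309,613 L = 1,331,000 mg = 1331 g.
(b) Product at 12.1% available chlorine: 1331 / 0.121 = 11,000 g.
(b) Volume at density 1.13 g/mL: 11,000 g ÷ 1.13 g/mL = 9737 mL.

(a) 74.5 kg; (b) 9.74 L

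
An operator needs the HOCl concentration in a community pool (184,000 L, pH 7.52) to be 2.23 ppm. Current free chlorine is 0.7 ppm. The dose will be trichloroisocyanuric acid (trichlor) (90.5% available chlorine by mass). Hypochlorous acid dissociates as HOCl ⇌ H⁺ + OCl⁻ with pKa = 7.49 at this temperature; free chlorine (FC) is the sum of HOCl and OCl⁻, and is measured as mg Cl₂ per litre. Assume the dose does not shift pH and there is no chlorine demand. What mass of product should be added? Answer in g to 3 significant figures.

797 g

[OCl⁻]/[HOCl] = 10^(pH − pKa) = 10^(7.52 − 7.49) = 1.072; fraction as HOCl = 1/(1 + 1.072) = 0.4827.
Free chlorine required for 2.23 ppm HOCl: 2.23 / 0.4827 = 4.619 ppm.
FC to add: 4.619 − 0.7 = 3.919 mg/L as Cl₂.
Cl₂ equivalent: 3.919 mg/L × 184,000 L = 721.2 g.
Product at 90.5% available Cl: 721.2 / 0.905 = 796.9 g.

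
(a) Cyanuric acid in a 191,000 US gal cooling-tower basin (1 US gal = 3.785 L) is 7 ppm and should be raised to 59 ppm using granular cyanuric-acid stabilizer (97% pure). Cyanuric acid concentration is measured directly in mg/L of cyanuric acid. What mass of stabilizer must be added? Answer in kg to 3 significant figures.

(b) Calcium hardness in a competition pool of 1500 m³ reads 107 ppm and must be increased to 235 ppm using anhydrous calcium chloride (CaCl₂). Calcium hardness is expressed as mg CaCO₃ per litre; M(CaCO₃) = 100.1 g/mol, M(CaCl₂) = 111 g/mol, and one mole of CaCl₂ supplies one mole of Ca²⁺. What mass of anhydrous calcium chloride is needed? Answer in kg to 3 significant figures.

(a) Volume: 191,000 US gal × 3.785 L/gal = 722,935 L.
(a) CYA to add: (59 − 7) = 52 mg/L × 722,935 L = 37,590 g cyanuric acid.
(a) At 97% purity: 37,590 / 0.97 = 38,760 g product.

(b) Volume: 1500 m³ = 1,500,000 L.
(b) Hardness to add: (235 − 107) = 128 mg/L as CaCO₃ × 1,500,000 L = 192,000 g as CaCO₃.
(b) Moles of Ca²⁺ (1 mol Ca²⁺ ≡ 1 mol CaCO₃): 192,000 / 100.1 g/mol = 1918 mol.
(b) Mass of CaCl₂: 1918 × 111 = 212,900 g.

(a) 38.8 kg; (b) 213 kg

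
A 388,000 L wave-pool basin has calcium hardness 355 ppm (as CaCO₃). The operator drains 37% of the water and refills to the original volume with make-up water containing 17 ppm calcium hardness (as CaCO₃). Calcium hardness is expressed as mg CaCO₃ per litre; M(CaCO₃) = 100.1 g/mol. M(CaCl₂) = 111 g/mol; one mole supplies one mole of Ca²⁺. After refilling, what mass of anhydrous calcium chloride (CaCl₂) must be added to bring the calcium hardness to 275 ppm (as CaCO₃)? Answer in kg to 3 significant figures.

After draining 37% and refilling: 355 × 0.63 + 17 × 0.37 = 229.94 ppm.
Deficit to target: 275 − 229.94 = 45.06 mg/L.
As CaCO₃: 45.06 mg/L × 388,000 L = 17,480 g; ÷ 100.1 = 174.7 mol Ca²⁺.
Mass: 174.7 × 111 = 19,390 g.

19.4 kg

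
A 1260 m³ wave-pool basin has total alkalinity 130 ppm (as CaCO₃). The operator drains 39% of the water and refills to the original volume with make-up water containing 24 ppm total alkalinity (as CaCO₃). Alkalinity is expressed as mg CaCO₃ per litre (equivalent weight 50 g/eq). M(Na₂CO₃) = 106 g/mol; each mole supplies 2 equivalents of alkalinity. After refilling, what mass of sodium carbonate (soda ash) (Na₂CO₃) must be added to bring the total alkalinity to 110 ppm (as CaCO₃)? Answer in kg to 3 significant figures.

28.5 kg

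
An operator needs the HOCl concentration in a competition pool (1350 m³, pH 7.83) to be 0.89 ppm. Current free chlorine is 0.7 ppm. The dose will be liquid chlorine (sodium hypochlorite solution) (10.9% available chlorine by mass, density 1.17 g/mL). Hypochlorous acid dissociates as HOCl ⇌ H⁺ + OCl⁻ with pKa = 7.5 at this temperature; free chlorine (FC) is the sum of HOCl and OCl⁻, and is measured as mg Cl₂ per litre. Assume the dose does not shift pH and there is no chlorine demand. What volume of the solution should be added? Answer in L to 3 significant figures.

Volume: 1350 m³ = 1,350,000 L.
[OCl⁻]/[HOCl] = 10^(pH − pKa) = 10^(7.83 − 7.5) = 2.138; fraction as HOCl = 1/(1 + 2.138) = 0.3187.
Free chlorine required for 0.89 ppm HOCl: 0.89 / 0.3187 = 2.793 ppm.
FC to add: 2.793 − 0.7 = 2.093 mg/L as Cl₂.
Cl₂ equivalent: 2.093 mg/L × 1,350,000 L = 2825 g.
Product at 10.9% available Cl: 2825 / 0.109 = 25,920 g.
Volume: 25,920 g ÷ 1.17 g/mL = 22,150 mL.

22.2 L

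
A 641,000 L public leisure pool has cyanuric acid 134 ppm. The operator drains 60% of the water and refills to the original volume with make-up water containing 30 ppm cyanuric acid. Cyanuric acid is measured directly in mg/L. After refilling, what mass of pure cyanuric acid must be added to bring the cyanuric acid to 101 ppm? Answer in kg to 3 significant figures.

18.8 kg

After draining 60% and refilling: 134 × 0.40 + 30 × 0.60 = 71.6 ppm.
Deficit to target: 101 − 71.6 = 29.4 mg/L.
Mass: 29.4 mg/L × 641,000 L = 18,850 g cyanuric acid.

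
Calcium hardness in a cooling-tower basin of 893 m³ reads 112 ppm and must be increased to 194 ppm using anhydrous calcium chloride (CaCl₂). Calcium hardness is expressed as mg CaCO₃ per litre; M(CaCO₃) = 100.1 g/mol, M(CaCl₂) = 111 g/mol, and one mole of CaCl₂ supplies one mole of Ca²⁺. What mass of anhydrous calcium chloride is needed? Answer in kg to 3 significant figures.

81.2 kg

Volume: 893 m³ = 893,000 L.
Hardness to add: (194 − 112) = 82 mg/L as CaCO₃ × 893,000 L = 73,230 g as CaCO₃.
Moles of Ca²⁺ (1 mol Ca²⁺ ≡ 1 mol CaCO₃): 73,230 / 100.1 g/mol = 731.5 mol.
Mass of CaCl₂: 731.5 × 111 = 81,200 g.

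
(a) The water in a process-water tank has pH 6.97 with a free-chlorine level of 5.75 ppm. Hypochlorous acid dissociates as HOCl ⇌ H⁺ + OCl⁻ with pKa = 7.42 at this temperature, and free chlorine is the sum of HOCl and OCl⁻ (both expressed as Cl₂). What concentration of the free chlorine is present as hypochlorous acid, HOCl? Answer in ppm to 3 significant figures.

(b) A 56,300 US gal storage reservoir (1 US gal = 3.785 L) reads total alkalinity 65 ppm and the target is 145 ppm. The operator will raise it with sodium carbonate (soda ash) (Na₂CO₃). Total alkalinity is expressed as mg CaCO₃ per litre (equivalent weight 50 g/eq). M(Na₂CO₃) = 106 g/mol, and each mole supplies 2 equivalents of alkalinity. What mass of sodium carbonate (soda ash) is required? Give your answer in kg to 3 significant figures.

(a) 4.24 ppm; (b) 18.1 kg

(a) [OCl⁻]/[HOCl] = 10^(pH − pKa) = 10^(6.97 − 7.42) = 10^-0.45 = 0.3548.
(a) Fraction as HOCl = 1 / (1 + 0.3548) = 0.7381.
(a) HOCl = 0.7381 × 5.75 ppm = 4.244 ppm.

(b) Volume: 56,300 US gal × 3.785 L/gal = 213,096 L.
(b) Alkalinity to add: (145 − 65) = 80 mg/L as CaCO₃ × 213,096 L = 17,050 g as CaCO₃.
(b) Equivalents: 17,050 g ÷ 50 g/eq = 341 eq.
(b) Each mole of Na₂CO₃ supplies 2 eq, so 341 / 2 = 170.5 mol.
(b) Mass: 170.5 mol × 106 g/mol = 18,070 g.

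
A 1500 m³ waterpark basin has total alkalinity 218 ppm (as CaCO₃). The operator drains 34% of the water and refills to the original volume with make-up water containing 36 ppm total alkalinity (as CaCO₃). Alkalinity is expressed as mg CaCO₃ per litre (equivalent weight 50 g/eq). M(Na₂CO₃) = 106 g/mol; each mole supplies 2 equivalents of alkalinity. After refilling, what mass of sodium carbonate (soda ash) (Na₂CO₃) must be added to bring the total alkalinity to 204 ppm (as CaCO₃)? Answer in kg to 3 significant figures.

Volume: 1500 m³ = 1,500,000 L.
After draining 34% and refilling: 218 × 0.66 + 36 × 0.34 = 156.12 ppm.
Deficit to target: 204 − 156.12 = 47.88 mg/L.
As CaCO₃: 47.88 mg/L × 1,500,000 L = 71,820 g; ÷ 50 g/eq ÷ 2 = 718.2 mol Na₂CO₃.
Mass: 718.2 × 106 = 76,130 g.

76.1 kg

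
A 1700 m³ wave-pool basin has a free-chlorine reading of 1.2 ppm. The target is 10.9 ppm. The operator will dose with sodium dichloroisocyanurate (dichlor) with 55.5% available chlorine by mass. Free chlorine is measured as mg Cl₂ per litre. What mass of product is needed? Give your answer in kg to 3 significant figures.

Volume: 1700 m³ = 1,700,000 L.
Chlorine deficit: 10.9 − 1.2 = 9.7 ppm = 9.7 mg/L as Cl₂.
Cl₂ equivalent needed: 9.7 mg/L × 1,700,000 L = 16,490,000 mg = 16,490 g.
Product at 55.5% available chlorine: 16,490 / 0.555 = 29,710 g.

29.7 kg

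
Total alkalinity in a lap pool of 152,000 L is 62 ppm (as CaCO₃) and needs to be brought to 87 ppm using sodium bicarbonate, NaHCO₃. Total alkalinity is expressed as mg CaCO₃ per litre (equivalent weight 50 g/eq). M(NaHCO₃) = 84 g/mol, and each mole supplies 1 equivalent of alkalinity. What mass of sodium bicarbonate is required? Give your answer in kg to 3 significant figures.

Alkalinity to add: (87 − 62) = 25 mg/L as CaCO₃ × 152,000 L = 3800 g as CaCO₃.
Equivalents: 3800 g ÷ 50 g/eq = 76 eq.
NaHCO₃ supplies 1 eq per mole → 76 mol.
Mass: 76 mol × 84 g/mol = 6384 g.

6.38 kg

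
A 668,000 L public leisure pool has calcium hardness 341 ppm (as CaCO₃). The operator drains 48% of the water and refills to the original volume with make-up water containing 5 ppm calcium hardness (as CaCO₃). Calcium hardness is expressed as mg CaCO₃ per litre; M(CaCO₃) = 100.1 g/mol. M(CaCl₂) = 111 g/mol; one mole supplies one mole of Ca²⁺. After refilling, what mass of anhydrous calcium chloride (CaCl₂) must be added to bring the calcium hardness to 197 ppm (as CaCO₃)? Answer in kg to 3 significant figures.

After draining 48% and refilling: 341 × 0.52 + 5 × 0.48 = 179.72 ppm.
Deficit to target: 197 − 179.72 = 17.28 mg/L.
As CaCO₃: 17.28 mg/L × 668,000 L = 11,540 g; ÷ 100.1 = 115.3 mol Ca²⁺.
Mass: 115.3 × 111 = 12,800 g.

12.8 kg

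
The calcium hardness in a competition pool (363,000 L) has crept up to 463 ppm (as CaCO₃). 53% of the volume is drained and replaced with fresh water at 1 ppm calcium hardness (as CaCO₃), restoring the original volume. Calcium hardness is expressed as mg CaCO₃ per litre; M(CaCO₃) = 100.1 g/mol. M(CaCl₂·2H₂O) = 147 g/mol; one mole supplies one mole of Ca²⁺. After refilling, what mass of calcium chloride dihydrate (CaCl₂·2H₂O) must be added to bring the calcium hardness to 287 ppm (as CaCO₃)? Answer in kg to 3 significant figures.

36.7 kg

After draining 53% and refilling: 463 × 0.47 + 1 × 0.53 = 218.14 ppm.
Deficit to target: 287 − 218.14 = 68.86 mg/L.
As CaCO₃: 68.86 mg/L × 363,000 L = 25,000 g; ÷ 100.1 = 249.7 mol Ca²⁺.
Mass: 249.7 × 147 = 36,710 g.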